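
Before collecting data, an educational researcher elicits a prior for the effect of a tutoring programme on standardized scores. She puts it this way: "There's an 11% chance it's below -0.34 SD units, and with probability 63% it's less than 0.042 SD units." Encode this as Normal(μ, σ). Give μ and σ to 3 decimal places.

The p-quantile of Normal(μ,σ) is μ + z_p·σ, with z_{0.11} = -1.227 and z_{0.63} = 0.3319.
Eliminate σ: μ = (z₂·x₁ − z₁·x₂)/(z₂ − z₁) = (0.3319·-0.34 − (-1.227)·0.042)/1.558 = -0.039.
Then σ = (x₂ − x₁)/(z₂ − z₁) = (0.042 − -0.34)/1.558 = 0.245.

μ = -0.039, σ = 0.245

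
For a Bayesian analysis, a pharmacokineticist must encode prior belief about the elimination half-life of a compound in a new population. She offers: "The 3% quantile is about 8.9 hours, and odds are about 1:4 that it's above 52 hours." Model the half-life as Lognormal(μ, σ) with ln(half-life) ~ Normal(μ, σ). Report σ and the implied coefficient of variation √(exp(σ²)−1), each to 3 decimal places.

σ ≈ 0.648, CV ≈ 0.723

If T ~ Lognormal(μ,σ) then ln T ~ Normal(μ,σ), so the p-quantile of ln T is μ + z_p·σ.
ln(8.9) = 2.186 and ln(52) = 3.951; z_{0.03} = -1.881, z_{0.8} = 0.8416.
σ = (3.951 − 2.186)/(0.8416 − (-1.881)) = 0.648.
μ = 2.186 − (-1.881)·0.648 = 3.406.
CV = √(exp(σ²)−1) = √(exp(0.4204)−1) = 0.723.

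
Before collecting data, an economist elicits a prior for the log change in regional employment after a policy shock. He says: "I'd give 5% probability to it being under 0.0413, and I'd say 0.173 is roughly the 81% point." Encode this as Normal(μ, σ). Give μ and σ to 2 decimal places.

For Normal(μ,σ), the p-quantile is μ + z_p·σ. Here z_{0.05} = -1.645, z_{0.81} = 0.8779.
So 0.0413 = μ − 1.645σ and 0.173 = μ + 0.8779σ.
Subtracting: σ = (0.173 − 0.0413)/(0.8779 − (-1.645)) = 0.05.
Then μ = 0.0413 − (-1.645)·0.05 = 0.13.

μ = 0.13, σ = 0.05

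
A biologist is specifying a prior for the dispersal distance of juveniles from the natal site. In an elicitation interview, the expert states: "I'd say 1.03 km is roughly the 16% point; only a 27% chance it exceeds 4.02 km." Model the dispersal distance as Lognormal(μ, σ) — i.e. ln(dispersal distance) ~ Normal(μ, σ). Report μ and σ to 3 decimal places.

If T ~ Lognormal(μ,σ) then ln T ~ Normal(μ,σ), so the p-quantile of ln T is μ + z_p·σ.
ln(1.03) = 0.02956 and ln(4.02) = 1.391; z_{0.16} = -0.9945, z_{0.73} = 0.6128.
σ = (1.391 − 0.02956)/(0.6128 − (-0.9945)) = 0.847.
μ = 0.02956 − (-0.9945)·0.847 = 0.872.

μ ≈ 0.872, σ ≈ 0.847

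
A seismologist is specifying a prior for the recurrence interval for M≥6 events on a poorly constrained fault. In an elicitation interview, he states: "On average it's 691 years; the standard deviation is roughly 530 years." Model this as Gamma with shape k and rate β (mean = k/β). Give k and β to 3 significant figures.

k ≈ 1.7, β ≈ 0.00246

For Gamma(k, rate β): mean = k/β, variance = k/β², so CV = 1/√k.
CV = SD/mean = 530/691 = 0.767, hence k = 1/CV² = 1.7.
Then β = k/mean = 1.7/691 = 0.00246.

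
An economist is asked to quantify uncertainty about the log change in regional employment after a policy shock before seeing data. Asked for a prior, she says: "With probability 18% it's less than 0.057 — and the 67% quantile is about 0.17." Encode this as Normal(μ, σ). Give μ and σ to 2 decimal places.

For Normal(μ,σ), the p-quantile is μ + z_p·σ. Here z_{0.18} = -0.9154, z_{0.67} = 0.4399.
So 0.057 = μ − 0.9154σ and 0.17 = μ + 0.4399σ.
Subtracting: σ = (0.17 − 0.057)/(0.4399 − (-0.9154)) = 0.08.
Then μ = 0.057 − (-0.9154)·0.08 = 0.13.

μ = 0.13, σ = 0.08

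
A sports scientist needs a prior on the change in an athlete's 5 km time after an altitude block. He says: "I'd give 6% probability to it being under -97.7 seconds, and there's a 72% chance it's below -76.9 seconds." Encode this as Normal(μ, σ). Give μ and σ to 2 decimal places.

μ = -82.57, σ = 9.73

For Normal(μ,σ), the p-quantile is μ + z_p·σ. Here z_{0.06} = -1.555, z_{0.72} = 0.5828.
So -97.7 = μ − 1.555σ and -76.9 = μ + 0.5828σ.
Subtracting: σ = (-76.9 − -97.7)/(0.5828 − (-1.555)) = 9.73.
Then μ = -97.7 − (-1.555)·9.73 = -82.57.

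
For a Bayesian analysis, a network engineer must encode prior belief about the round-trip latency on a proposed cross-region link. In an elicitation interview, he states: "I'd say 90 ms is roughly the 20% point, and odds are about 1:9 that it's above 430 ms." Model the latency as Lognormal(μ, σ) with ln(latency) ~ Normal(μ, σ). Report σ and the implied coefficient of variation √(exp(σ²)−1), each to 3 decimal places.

σ ≈ 0.737, CV ≈ 0.849

If T ~ Lognormal(μ,σ) then ln T ~ Normal(μ,σ), so the p-quantile of ln T is μ + z_p·σ.
ln(90) = 4.5 and ln(430) = 6.064; z_{0.2} = -0.8416, z_{0.9} = 1.282.
σ = (6.064 − 4.5)/(1.282 − (-0.8416)) = 0.737.
μ = 4.5 − (-0.8416)·0.737 = 5.120.
CV = √(exp(σ²)−1) = √(exp(0.5426)−1) = 0.849.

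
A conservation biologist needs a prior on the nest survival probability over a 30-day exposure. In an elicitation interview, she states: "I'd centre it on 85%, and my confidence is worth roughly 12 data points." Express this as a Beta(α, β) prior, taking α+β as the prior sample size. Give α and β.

α = 10.2, β = 1.8

Under the effective-sample-size interpretation, Beta(α, β) has prior mean α/(α+β) and prior sample size α+β.
So α+β = 12 and α/(α+β) = 0.85, giving α = 0.85·12 = 10.2 and β = 12 − 10.2 = 1.8.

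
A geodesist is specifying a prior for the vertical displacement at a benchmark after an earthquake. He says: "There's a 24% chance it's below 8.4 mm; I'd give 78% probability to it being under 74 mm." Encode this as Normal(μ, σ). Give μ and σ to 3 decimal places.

For Normal(μ,σ), the p-quantile is μ + z_p·σ. Here z_{0.24} = -0.7063, z_{0.78} = 0.7722.
So 8.4 = μ − 0.7063σ and 74 = μ + 0.7722σ.
Subtracting: σ = (74 − 8.4)/(0.7722 − (-0.7063)) = 44.369.
Then μ = 8.4 − (-0.7063)·44.369 = 39.738.

μ = 39.738, σ = 44.369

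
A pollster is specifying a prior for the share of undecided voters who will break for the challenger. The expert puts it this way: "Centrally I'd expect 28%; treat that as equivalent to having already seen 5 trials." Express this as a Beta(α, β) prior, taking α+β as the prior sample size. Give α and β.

Under the effective-sample-size interpretation, Beta(α, β) has prior mean α/(α+β) and prior sample size α+β.
So α+β = 5 and α/(α+β) = 0.28, giving α = 0.28·5 = 1.4 and β = 5 − 1.4 = 3.6.

α = 1.4, β = 3.6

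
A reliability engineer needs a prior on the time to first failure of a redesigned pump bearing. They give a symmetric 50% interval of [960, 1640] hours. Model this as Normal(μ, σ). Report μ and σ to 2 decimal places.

A symmetric 50% interval runs μ ± z·σ with z = 0.6745.
Half-width = 340, so σ = 340/0.6745 = 504.08.
μ is the interval midpoint, 1300.00.

μ = 1300.00, σ = 504.08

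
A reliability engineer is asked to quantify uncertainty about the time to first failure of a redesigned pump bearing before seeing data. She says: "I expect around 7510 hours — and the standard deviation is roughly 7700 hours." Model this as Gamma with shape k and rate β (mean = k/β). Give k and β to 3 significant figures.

k ≈ 0.951, β ≈ 0.000127

For Gamma(k, rate β): mean = k/β, variance = k/β², so CV = 1/√k.
CV = SD/mean = 7700/7510 = 1.025, hence k = 1/CV² = 0.951.
Then β = k/mean = 0.951/7510 = 0.000127.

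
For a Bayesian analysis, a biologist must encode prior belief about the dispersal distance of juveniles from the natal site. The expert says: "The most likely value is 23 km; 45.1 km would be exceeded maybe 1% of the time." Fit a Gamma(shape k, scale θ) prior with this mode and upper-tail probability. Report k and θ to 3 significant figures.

Gamma(k,θ) with k>1 has mode (k−1)θ, so θ = 23/(k−1).
Need P(X < 45.1) = 0.99 with θ tied to k this way. Start at k = 2, θ = 23: P(X<45.1) ≈ 0.583.
Too low — raise k to concentrate. Iterating converges to k ≈ 11.9.
Then θ = 23/(11.9−1) ≈ 2.12.

k ≈ 11.9, θ ≈ 2.12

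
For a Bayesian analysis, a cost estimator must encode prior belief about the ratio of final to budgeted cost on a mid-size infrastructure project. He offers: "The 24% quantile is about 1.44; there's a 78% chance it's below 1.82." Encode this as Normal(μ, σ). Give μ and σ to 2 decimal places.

For Normal(μ,σ), the p-quantile is μ + z_p·σ. Here z_{0.24} = -0.7063, z_{0.78} = 0.7722.
So 1.44 = μ − 0.7063σ and 1.82 = μ + 0.7722σ.
Subtracting: σ = (1.82 − 1.44)/(0.7722 − (-0.7063)) = 0.26.
Then μ = 1.44 − (-0.7063)·0.26 = 1.62.

μ = 1.62, σ = 0.26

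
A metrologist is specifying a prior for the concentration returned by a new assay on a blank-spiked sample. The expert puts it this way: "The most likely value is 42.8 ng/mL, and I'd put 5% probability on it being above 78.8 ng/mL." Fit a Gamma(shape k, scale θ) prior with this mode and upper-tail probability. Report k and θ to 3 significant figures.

Gamma(k,θ) with k>1 has mode (k−1)θ, so θ = 42.8/(k−1).
Need P(X < 78.8) = 0.95 with θ tied to k this way. Start at k = 2, θ = 42.8: P(X<78.8) ≈ 0.549.
Too low — raise k to concentrate. Iterating converges to k ≈ 8.47.
Then θ = 42.8/(8.47−1) ≈ 5.73.

k ≈ 8.47, θ ≈ 5.73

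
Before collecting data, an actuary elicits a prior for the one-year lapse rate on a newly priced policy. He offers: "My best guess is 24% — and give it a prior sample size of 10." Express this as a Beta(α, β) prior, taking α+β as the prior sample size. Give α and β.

α = 2.4, β = 7.6

Under the effective-sample-size interpretation, Beta(α, β) has prior mean α/(α+β) and prior sample size α+β.
So α+β = 10 and α/(α+β) = 0.24, giving α = 0.24·10 = 2.4 and β = 10 − 2.4 = 7.6.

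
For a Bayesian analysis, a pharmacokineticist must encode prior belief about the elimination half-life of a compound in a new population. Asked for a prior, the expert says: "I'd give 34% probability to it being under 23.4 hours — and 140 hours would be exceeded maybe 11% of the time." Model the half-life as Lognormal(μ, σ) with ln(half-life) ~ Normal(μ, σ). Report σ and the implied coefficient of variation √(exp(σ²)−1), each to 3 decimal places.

If T ~ Lognormal(μ,σ) then ln T ~ Normal(μ,σ), so the p-quantile of ln T is μ + z_p·σ.
ln(23.4) = 3.153 and ln(140) = 4.942; z_{0.34} = -0.4125, z_{0.89} = 1.227.
σ = (4.942 − 3.153)/(1.227 − (-0.4125)) = 1.091.
μ = 3.153 − (-0.4125)·1.091 = 3.603.
CV = √(exp(σ²)−1) = √(exp(1.1913)−1) = 1.514.

σ ≈ 1.091, CV ≈ 1.514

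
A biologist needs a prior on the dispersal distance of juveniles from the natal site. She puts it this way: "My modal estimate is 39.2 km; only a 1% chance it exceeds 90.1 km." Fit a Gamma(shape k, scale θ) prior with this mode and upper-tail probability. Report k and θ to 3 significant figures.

Gamma(k,θ) with k>1 has mode (k−1)θ, so θ = 39.2/(k−1).
Need P(X < 90.1) = 0.99 with θ tied to k this way. Start at k = 2, θ = 39.2: P(X<90.1) ≈ 0.669.
Too low — raise k to concentrate. Iterating converges to k ≈ 7.9.
Then θ = 39.2/(7.9−1) ≈ 5.68.

k ≈ 7.9, θ ≈ 5.68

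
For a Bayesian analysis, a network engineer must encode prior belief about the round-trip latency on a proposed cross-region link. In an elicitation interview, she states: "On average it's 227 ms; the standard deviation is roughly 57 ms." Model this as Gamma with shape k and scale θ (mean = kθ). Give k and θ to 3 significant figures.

k ≈ 15.9, θ ≈ 14.3

For Gamma(k, scale θ): mean = kθ, variance = kθ², so CV = 1/√k.
CV = SD/mean = 57/227 = 0.2511, hence k = 1/CV² = 15.9.
Then θ = mean/k = 227/15.9 = 14.3.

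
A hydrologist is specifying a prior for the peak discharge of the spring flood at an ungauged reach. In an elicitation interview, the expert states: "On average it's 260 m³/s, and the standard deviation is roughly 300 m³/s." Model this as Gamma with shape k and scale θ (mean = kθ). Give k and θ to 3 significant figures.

k ≈ 0.751, θ ≈ 346

For Gamma(k, scale θ): mean = kθ, variance = kθ², so CV = 1/√k.
CV = SD/mean = 300/260 = 1.154, hence k = 1/CV² = 0.751.
Then θ = mean/k = 260/0.751 = 346.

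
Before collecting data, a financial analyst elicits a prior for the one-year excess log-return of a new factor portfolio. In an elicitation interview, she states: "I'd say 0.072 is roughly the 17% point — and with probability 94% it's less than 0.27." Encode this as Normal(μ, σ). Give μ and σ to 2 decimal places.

For Normal(μ,σ), the p-quantile is μ + z_p·σ. Here z_{0.17} = -0.9542, z_{0.94} = 1.555.
So 0.072 = μ − 0.9542σ and 0.27 = μ + 1.555σ.
Subtracting: σ = (0.27 − 0.072)/(1.555 − (-0.9542)) = 0.08.
Then μ = 0.072 − (-0.9542)·0.08 = 0.15.

μ = 0.15, σ = 0.08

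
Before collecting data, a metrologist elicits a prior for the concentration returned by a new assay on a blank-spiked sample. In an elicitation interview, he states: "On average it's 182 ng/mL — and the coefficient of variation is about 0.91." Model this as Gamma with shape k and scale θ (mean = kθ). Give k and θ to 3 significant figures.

k ≈ 1.21, θ ≈ 151

For Gamma(k, scale θ): mean = kθ, variance = kθ², so CV = 1/√k.
CV = 0.91, hence k = 1/CV² = 1.21.
Then θ = mean/k = 182/1.21 = 151.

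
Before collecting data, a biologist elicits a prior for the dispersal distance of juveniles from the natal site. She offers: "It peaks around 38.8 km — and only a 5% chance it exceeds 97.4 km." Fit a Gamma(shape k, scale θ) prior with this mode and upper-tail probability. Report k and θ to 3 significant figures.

k ≈ 4.2, θ ≈ 12.1

Gamma(k,θ) with k>1 has mode (k−1)θ, so θ = 38.8/(k−1).
Need P(X < 97.4) = 0.95 with θ tied to k this way. Start at k = 2, θ = 38.8: P(X<97.4) ≈ 0.715.
Too low — raise k to concentrate. Iterating converges to k ≈ 4.2.
Then θ = 38.8/(4.2−1) ≈ 12.1.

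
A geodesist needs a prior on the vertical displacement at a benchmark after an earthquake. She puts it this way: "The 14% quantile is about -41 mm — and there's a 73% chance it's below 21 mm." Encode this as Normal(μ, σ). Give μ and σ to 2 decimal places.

μ = -1.44, σ = 36.62

For Normal(μ,σ), the p-quantile is μ + z_p·σ. Here z_{0.14} = -1.08, z_{0.73} = 0.6128.
So -41 = μ − 1.08σ and 21 = μ + 0.6128σ.
Subtracting: σ = (21 − -41)/(0.6128 − (-1.08)) = 36.62.
Then μ = -41 − (-1.08)·36.62 = -1.44.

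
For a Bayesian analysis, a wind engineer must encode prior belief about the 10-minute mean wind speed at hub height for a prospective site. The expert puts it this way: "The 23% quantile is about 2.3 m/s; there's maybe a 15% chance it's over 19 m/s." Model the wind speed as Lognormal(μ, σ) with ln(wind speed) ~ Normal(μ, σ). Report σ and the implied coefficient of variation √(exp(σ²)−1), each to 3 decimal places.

If T ~ Lognormal(μ,σ) then ln T ~ Normal(μ,σ), so the p-quantile of ln T is μ + z_p·σ.
ln(2.3) = 0.8329 and ln(19) = 2.944; z_{0.23} = -0.7388, z_{0.85} = 1.036.
σ = (2.944 − 0.8329)/(1.036 − (-0.7388)) = 1.189.
μ = 0.8329 − (-0.7388)·1.189 = 1.712.
CV = √(exp(σ²)−1) = √(exp(1.4147)−1) = 1.765.

σ ≈ 1.189, CV ≈ 1.765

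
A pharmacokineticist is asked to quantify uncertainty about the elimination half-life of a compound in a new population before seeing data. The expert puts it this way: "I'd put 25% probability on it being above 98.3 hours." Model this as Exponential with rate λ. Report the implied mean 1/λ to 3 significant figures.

mean ≈ 70.9 hours

P(T > 98.3) = e^(−λ·98.3) = 0.25, so λ = −ln(0.25)/98.3 = 0.0141.
Mean = 1/λ = 70.9 hours.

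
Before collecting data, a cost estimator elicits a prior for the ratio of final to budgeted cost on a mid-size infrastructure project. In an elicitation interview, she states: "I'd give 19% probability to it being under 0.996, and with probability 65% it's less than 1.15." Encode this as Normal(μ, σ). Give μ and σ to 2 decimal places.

For Normal(μ,σ), the p-quantile is μ + z_p·σ. Here z_{0.19} = -0.8779, z_{0.65} = 0.3853.
So 0.996 = μ − 0.8779σ and 1.15 = μ + 0.3853σ.
Subtracting: σ = (1.15 − 0.996)/(0.3853 − (-0.8779)) = 0.12.
Then μ = 0.996 − (-0.8779)·0.12 = 1.10.

μ = 1.10, σ = 0.12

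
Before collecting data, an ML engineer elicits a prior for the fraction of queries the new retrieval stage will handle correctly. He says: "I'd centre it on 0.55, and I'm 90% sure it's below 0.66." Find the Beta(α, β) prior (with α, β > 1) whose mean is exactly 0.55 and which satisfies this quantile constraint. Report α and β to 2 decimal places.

With mean 0.55 fixed, write α = 0.55s, β = 0.45s where s = α+β.
Need P(θ < 0.66) = 0.9 under Beta(0.55s, 0.45s). Normal approximation: (q−m)/√(m(1−m)/s) ≈ z_{0.9} = 1.28, so s ≈ 0.55·0.45·(1.28)²/(0.66−0.55)² = 33.6.
At s = 33.6: P(θ<0.66) ≈ 0.903. Adjusting to match 0.9 gives s ≈ 32.84.
So α = 0.55·32.84 ≈ 18.06, β = 0.45·32.84 ≈ 14.78.

α ≈ 18.06, β ≈ 14.78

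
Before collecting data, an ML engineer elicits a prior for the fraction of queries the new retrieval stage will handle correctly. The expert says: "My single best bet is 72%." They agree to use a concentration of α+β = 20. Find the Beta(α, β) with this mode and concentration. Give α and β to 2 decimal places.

For α,β > 1 the Beta mode is (α−1)/(α+β−2). With α+β = 20, the mode is (α−1)/18.
Set (α−1)/18 = 0.72 → α = 1 + 0.72·18 = 13.96.
β = 20 − α = 6.04.

α = 13.96, β = 6.04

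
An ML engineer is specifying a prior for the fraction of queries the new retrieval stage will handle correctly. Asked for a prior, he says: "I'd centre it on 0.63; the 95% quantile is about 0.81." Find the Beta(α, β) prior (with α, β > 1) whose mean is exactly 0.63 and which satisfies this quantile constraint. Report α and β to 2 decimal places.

α ≈ 10.49, β ≈ 6.16

With mean 0.63 fixed, write α = 0.63s, β = 0.37s where s = α+β.
Need P(θ < 0.81) = 0.95 under Beta(0.63s, 0.37s). Normal approximation: (q−m)/√(m(1−m)/s) ≈ z_{0.95} = 1.64, so s ≈ 0.63·0.37·(1.64)²/(0.81−0.63)² = 19.5.
At s = 19.5: P(θ<0.81) ≈ 0.963. Adjusting to match 0.95 gives s ≈ 16.65.
So α = 0.63·16.65 ≈ 10.49, β = 0.37·16.65 ≈ 6.16.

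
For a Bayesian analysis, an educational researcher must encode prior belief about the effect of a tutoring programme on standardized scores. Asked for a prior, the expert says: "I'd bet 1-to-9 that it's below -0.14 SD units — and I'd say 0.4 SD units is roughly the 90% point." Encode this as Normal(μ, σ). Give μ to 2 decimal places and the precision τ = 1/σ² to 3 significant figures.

μ = 0.13, τ = 22.5

For Normal(μ,σ), the p-quantile is μ + z_p·σ. Here z_{0.1} = -1.282, z_{0.9} = 1.282.
So -0.14 = μ − 1.282σ and 0.4 = μ + 1.282σ.
Subtracting: σ = (0.4 − -0.14)/(1.282 − (-1.282)) = 0.21.
Then μ = -0.14 − (-1.282)·0.21 = 0.13.
Precision τ = 1/σ² = 1/0.2107² = 22.5.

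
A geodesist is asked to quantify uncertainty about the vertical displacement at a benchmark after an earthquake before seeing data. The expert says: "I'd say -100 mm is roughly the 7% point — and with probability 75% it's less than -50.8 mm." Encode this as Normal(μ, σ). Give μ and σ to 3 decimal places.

μ = -66.233, σ = 22.881

For Normal(μ,σ), the p-quantile is μ + z_p·σ. Here z_{0.07} = -1.476, z_{0.75} = 0.6745.
So -100 = μ − 1.476σ and -50.8 = μ + 0.6745σ.
Subtracting: σ = (-50.8 − -100)/(0.6745 − (-1.476)) = 22.881.
Then μ = -100 − (-1.476)·22.881 = -66.233.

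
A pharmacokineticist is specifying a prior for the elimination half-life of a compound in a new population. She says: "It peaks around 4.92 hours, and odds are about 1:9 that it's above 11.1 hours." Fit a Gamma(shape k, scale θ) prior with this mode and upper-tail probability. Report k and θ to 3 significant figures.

Gamma(k,θ) with k>1 has mode (k−1)θ, so θ = 4.92/(k−1).
Need P(X < 11.1) = 0.9 with θ tied to k this way. Start at k = 2, θ = 4.92: P(X<11.1) ≈ 0.659.
Too low — raise k to concentrate. Iterating converges to k ≈ 3.91.
Then θ = 4.92/(3.91−1) ≈ 1.69.

k ≈ 3.91, θ ≈ 1.69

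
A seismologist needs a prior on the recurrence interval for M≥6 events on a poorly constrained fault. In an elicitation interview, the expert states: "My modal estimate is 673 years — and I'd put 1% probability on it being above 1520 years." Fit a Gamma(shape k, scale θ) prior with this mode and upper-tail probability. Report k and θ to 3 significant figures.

Gamma(k,θ) with k>1 has mode (k−1)θ, so θ = 673/(k−1).
Need P(X < 1520) = 0.99 with θ tied to k this way. Start at k = 2, θ = 673: P(X<1520) ≈ 0.659.
Too low — raise k to concentrate. Iterating converges to k ≈ 8.22.
Then θ = 673/(8.22−1) ≈ 93.2.

k ≈ 8.22, θ ≈ 93.2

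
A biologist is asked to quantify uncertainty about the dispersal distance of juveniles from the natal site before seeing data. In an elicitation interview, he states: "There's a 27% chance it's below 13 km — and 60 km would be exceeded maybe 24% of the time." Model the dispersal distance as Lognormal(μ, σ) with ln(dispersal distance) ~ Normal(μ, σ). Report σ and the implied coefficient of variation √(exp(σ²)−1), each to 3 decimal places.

If T ~ Lognormal(μ,σ) then ln T ~ Normal(μ,σ), so the p-quantile of ln T is μ + z_p·σ.
ln(13) = 2.565 and ln(60) = 4.094; z_{0.27} = -0.6128, z_{0.76} = 0.7063.
σ = (4.094 − 2.565)/(0.7063 − (-0.6128)) = 1.159.
μ = 2.565 − (-0.6128)·1.159 = 3.275.
CV = √(exp(σ²)−1) = √(exp(1.3442)−1) = 1.684.

σ ≈ 1.159, CV ≈ 1.684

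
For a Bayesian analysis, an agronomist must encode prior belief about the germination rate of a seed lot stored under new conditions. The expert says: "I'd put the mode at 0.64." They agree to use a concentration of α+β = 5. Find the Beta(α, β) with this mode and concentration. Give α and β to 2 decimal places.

For α,β > 1 the Beta mode is (α−1)/(α+β−2). With α+β = 5, the mode is (α−1)/3.
Set (α−1)/3 = 0.64 → α = 1 + 0.64·3 = 2.92.
β = 5 − α = 2.08.

α = 2.92, β = 2.08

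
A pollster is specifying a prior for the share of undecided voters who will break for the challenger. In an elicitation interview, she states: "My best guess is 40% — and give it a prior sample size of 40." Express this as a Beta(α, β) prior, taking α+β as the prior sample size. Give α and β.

α = 16, β = 24

Under the effective-sample-size interpretation, Beta(α, β) has prior mean α/(α+β) and prior sample size α+β.
So α+β = 40 and α/(α+β) = 0.4, giving α = 0.4·40 = 16 and β = 40 − 16 = 24.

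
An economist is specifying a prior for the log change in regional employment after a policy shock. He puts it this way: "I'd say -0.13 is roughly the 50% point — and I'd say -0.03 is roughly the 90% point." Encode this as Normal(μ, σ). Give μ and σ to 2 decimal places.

For Normal(μ,σ), the p-quantile is μ + z_p·σ. Here z_{0.5} = 0, z_{0.9} = 1.282.
So -0.13 = μ + 0σ and -0.03 = μ + 1.282σ.
Subtracting: σ = (-0.03 − -0.13)/(1.282 − (0)) = 0.08.
Then μ = -0.13 − (0)·0.08 = -0.13.

μ = -0.13, σ = 0.08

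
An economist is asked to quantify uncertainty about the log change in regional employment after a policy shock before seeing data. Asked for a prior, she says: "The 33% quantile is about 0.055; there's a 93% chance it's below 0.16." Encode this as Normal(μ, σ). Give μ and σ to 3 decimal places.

μ = 0.079, σ = 0.055

For Normal(μ,σ), the p-quantile is μ + z_p·σ. Here z_{0.33} = -0.4399, z_{0.93} = 1.476.
So 0.055 = μ − 0.4399σ and 0.16 = μ + 1.476σ.
Subtracting: σ = (0.16 − 0.055)/(1.476 − (-0.4399)) = 0.055.
Then μ = 0.055 − (-0.4399)·0.055 = 0.079.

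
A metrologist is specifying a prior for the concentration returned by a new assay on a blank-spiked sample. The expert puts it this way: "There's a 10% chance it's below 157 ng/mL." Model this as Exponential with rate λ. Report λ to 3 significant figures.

P(T < 157.0) = 1 − e^(−λ·157.0) = 0.1, so λ = −ln(1−0.1)/157.0 = −ln(0.9)/157.0 = 0.000671.

λ ≈ 0.000671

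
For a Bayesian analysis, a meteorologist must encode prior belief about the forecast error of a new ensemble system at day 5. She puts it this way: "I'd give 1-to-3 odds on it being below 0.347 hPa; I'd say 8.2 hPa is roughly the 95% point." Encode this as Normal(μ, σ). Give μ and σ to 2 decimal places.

The p-quantile of Normal(μ,σ) is μ + z_p·σ, with z_{0.25} = -0.6745 and z_{0.95} = 1.645.
Eliminate σ: μ = (z₂·x₁ − z₁·x₂)/(z₂ − z₁) = (1.645·0.347 − (-0.6745)·8.2)/2.319 = 2.63.
Then σ = (x₂ − x₁)/(z₂ − z₁) = (8.2 − 0.347)/2.319 = 3.39.

μ = 2.63, σ = 3.39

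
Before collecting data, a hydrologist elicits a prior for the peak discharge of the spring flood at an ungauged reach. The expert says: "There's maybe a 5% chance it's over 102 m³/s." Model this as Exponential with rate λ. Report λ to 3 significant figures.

P(T > 102.0) = e^(−λ·102.0) = 0.05, so λ = −ln(0.05)/102.0 = 0.0294.

λ ≈ 0.0294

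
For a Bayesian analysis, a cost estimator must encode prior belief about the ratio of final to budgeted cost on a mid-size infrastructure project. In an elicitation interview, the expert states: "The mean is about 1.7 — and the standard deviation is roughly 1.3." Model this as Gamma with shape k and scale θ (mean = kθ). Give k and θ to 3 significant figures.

For Gamma(k, scale θ): mean = kθ, variance = kθ², so CV = 1/√k.
CV = SD/mean = 1.3/1.7 = 0.7647, hence k = 1/CV² = 1.71.
Then θ = mean/k = 1.7/1.71 = 0.994.

k ≈ 1.71, θ ≈ 0.994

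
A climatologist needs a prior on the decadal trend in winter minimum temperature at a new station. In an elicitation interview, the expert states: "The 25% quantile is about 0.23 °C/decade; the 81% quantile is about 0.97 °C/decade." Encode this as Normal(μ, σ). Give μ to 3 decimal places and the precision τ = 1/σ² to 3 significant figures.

μ = 0.552, τ = 4.4

For Normal(μ,σ), the p-quantile is μ + z_p·σ. Here z_{0.25} = -0.6745, z_{0.81} = 0.8779.
So 0.23 = μ − 0.6745σ and 0.97 = μ + 0.8779σ.
Subtracting: σ = (0.97 − 0.23)/(0.8779 − (-0.6745)) = 0.477.
Then μ = 0.23 − (-0.6745)·0.477 = 0.552.
Precision τ = 1/σ² = 1/0.4767² = 4.4.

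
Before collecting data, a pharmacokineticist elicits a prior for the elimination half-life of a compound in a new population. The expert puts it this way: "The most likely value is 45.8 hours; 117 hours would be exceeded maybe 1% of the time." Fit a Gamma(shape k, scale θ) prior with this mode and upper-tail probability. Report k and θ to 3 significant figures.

Gamma(k,θ) with k>1 has mode (k−1)θ, so θ = 45.8/(k−1).
Need P(X < 117) = 0.99 with θ tied to k this way. Start at k = 2, θ = 45.8: P(X<117) ≈ 0.724.
Too low — raise k to concentrate. Iterating converges to k ≈ 6.31.
Then θ = 45.8/(6.31−1) ≈ 8.62.

k ≈ 6.31, θ ≈ 8.62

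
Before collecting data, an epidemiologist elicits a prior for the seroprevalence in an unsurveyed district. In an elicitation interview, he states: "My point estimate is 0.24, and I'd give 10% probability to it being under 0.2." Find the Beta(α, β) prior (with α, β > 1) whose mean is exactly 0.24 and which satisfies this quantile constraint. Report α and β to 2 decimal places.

With mean 0.24 fixed, write α = 0.24s, β = 0.76s where s = α+β.
Need P(θ < 0.2) = 0.1 under Beta(0.24s, 0.76s). Normal approximation: (q−m)/√(m(1−m)/s) ≈ z_{0.1} = -1.28, so s ≈ 0.24·0.76·(-1.28)²/(0.2−0.24)² = 187.2.
At s = 187.2: P(θ<0.2) ≈ 0.096. Adjusting to match 0.1 gives s ≈ 180.79.
So α = 0.24·180.79 ≈ 43.39, β = 0.76·180.79 ≈ 137.40.

α ≈ 43.39, β ≈ 137.40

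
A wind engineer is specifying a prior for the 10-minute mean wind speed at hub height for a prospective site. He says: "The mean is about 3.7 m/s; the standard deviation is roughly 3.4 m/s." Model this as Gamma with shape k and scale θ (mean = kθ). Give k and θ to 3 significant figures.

k ≈ 1.18, θ ≈ 3.12

For Gamma(k, scale θ): mean = kθ, variance = kθ², so CV = 1/√k.
CV = SD/mean = 3.4/3.7 = 0.9189, hence k = 1/CV² = 1.18.
Then θ = mean/k = 3.7/1.18 = 3.12.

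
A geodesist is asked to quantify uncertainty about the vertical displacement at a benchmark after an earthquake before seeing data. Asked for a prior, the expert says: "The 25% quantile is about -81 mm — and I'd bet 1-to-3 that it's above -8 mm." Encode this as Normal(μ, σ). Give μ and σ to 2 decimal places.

μ = -44.50, σ = 54.11

For Normal(μ,σ), the p-quantile is μ + z_p·σ. Here z_{0.25} = -0.6745, z_{0.75} = 0.6745.
So -81 = μ − 0.6745σ and -8 = μ + 0.6745σ.
Subtracting: σ = (-8 − -81)/(0.6745 − (-0.6745)) = 54.11.
Then μ = -81 − (-0.6745)·54.11 = -44.50.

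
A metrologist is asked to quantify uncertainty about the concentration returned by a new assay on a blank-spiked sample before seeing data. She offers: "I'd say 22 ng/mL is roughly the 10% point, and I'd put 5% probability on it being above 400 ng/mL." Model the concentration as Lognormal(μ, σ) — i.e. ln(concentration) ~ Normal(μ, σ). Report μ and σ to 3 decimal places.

μ ≈ 4.361, σ ≈ 0.991

If T ~ Lognormal(μ,σ) then ln T ~ Normal(μ,σ), so the p-quantile of ln T is μ + z_p·σ.
ln(22) = 3.091 and ln(400) = 5.991; z_{0.1} = -1.282, z_{0.95} = 1.645.
σ = (5.991 − 3.091)/(1.645 − (-1.282)) = 0.991.
μ = 3.091 − (-1.282)·0.991 = 4.361.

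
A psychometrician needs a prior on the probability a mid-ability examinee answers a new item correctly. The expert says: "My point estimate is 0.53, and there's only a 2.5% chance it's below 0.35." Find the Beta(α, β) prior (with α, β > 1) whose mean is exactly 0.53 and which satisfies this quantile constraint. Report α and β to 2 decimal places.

With mean 0.53 fixed, write α = 0.53s, β = 0.47s where s = α+β.
Need P(θ < 0.35) = 0.025 under Beta(0.53s, 0.47s). Normal approximation: (q−m)/√(m(1−m)/s) ≈ z_{0.025} = -1.96, so s ≈ 0.53·0.47·(-1.96)²/(0.35−0.53)² = 29.5.
At s = 29.5: P(θ<0.35) ≈ 0.023. Adjusting to match 0.025 gives s ≈ 28.72.
So α = 0.53·28.72 ≈ 15.22, β = 0.47·28.72 ≈ 13.50.

α ≈ 15.22, β ≈ 13.50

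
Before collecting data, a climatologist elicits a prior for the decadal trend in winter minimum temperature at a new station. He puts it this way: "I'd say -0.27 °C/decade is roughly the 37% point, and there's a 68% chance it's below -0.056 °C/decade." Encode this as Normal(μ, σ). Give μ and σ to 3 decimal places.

μ = -0.181, σ = 0.268

For Normal(μ,σ), the p-quantile is μ + z_p·σ. Here z_{0.37} = -0.3319, z_{0.68} = 0.4677.
So -0.27 = μ − 0.3319σ and -0.056 = μ + 0.4677σ.
Subtracting: σ = (-0.056 − -0.27)/(0.4677 − (-0.3319)) = 0.268.
Then μ = -0.27 − (-0.3319)·0.268 = -0.181.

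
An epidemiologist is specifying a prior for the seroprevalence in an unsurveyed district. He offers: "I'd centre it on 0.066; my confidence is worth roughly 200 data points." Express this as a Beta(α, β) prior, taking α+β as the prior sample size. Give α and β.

α = 13.2, β = 186.8

Under the effective-sample-size interpretation, Beta(α, β) has prior mean α/(α+β) and prior sample size α+β.
So α+β = 200 and α/(α+β) = 0.066, giving α = 0.066·200 = 13.2 and β = 200 − 13.2 = 186.8.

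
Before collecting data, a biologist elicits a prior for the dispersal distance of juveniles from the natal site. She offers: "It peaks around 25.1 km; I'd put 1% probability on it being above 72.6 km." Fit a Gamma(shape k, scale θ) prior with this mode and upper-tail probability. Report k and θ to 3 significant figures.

k ≈ 5.03, θ ≈ 6.24

Gamma(k,θ) with k>1 has mode (k−1)θ, so θ = 25.1/(k−1).
Need P(X < 72.6) = 0.99 with θ tied to k this way. Start at k = 2, θ = 25.1: P(X<72.6) ≈ 0.784.
Too low — raise k to concentrate. Iterating converges to k ≈ 5.03.
Then θ = 25.1/(5.03−1) ≈ 6.24.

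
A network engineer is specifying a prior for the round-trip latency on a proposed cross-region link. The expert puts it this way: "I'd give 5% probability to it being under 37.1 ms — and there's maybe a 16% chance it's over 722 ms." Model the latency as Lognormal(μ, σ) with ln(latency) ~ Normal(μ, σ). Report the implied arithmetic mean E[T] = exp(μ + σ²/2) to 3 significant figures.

If T ~ Lognormal(μ,σ) then ln T ~ Normal(μ,σ), so the p-quantile of ln T is μ + z_p·σ.
ln(37.1) = 3.614 and ln(722) = 6.582; z_{0.05} = -1.645, z_{0.84} = 0.9945.
σ = (6.582 − 3.614)/(0.9945 − (-1.645)) = 1.125.
μ = 3.614 − (-1.645)·1.125 = 5.464.
E[T] = exp(μ + σ²/2) = exp(5.464 + 0.6325) = 444 ms.

E[T] ≈ 444 ms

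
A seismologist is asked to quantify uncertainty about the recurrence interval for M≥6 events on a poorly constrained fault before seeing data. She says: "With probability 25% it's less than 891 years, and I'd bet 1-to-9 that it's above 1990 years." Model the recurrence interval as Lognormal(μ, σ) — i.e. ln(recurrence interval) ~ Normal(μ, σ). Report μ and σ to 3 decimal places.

μ ≈ 7.069, σ ≈ 0.411

If T ~ Lognormal(μ,σ) then ln T ~ Normal(μ,σ), so the p-quantile of ln T is μ + z_p·σ.
ln(891) = 6.792 and ln(1990) = 7.596; z_{0.25} = -0.6745, z_{0.9} = 1.282.
σ = (7.596 − 6.792)/(1.282 − (-0.6745)) = 0.411.
μ = 6.792 − (-0.6745)·0.411 = 7.069.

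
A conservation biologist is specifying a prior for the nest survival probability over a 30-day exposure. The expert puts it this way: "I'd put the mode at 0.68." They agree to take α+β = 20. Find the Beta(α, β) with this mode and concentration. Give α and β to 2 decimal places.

For α,β > 1 the Beta mode is (α−1)/(α+β−2). With α+β = 20, the mode is (α−1)/18.
Set (α−1)/18 = 0.68 → α = 1 + 0.68·18 = 13.24.
β = 20 − α = 6.76.

α = 13.24, β = 6.76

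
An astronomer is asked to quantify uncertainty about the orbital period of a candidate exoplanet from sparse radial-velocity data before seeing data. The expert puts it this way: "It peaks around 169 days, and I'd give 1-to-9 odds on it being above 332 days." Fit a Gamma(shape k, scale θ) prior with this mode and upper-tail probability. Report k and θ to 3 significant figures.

Gamma(k,θ) with k>1 has mode (k−1)θ, so θ = 169/(k−1).
Need P(X < 332) = 0.9 with θ tied to k this way. Start at k = 2, θ = 169: P(X<332) ≈ 0.584.
Too low — raise k to concentrate. Iterating converges to k ≈ 5.2.
Then θ = 169/(5.2−1) ≈ 40.2.

k ≈ 5.2, θ ≈ 40.2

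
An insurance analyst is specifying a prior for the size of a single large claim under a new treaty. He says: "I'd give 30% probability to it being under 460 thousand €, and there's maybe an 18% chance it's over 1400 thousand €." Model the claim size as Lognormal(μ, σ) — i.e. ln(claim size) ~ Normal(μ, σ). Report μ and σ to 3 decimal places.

If T ~ Lognormal(μ,σ) then ln T ~ Normal(μ,σ), so the p-quantile of ln T is μ + z_p·σ.
ln(460) = 6.131 and ln(1400) = 7.244; z_{0.3} = -0.5244, z_{0.82} = 0.9154.
σ = (7.244 − 6.131)/(0.9154 − (-0.5244)) = 0.773.
μ = 6.131 − (-0.5244)·0.773 = 6.537.

μ ≈ 6.537, σ ≈ 0.773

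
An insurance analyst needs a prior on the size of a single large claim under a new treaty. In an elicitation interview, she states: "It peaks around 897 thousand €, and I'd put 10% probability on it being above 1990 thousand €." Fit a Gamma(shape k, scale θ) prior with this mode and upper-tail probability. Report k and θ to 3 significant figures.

Gamma(k,θ) with k>1 has mode (k−1)θ, so θ = 897/(k−1).
Need P(X < 1990) = 0.9 with θ tied to k this way. Start at k = 2, θ = 897: P(X<1990) ≈ 0.650.
Too low — raise k to concentrate. Iterating converges to k ≈ 4.03.
Then θ = 897/(4.03−1) ≈ 296.

k ≈ 4.03, θ ≈ 296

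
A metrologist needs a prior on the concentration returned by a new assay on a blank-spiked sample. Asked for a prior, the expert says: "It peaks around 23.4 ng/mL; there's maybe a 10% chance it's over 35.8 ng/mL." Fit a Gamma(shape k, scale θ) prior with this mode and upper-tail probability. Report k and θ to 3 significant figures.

Gamma(k,θ) with k>1 has mode (k−1)θ, so θ = 23.4/(k−1).
Need P(X < 35.8) = 0.9 with θ tied to k this way. Start at k = 2, θ = 23.4: P(X<35.8) ≈ 0.452.
Too low — raise k to concentrate. Iterating converges to k ≈ 11.3.
Then θ = 23.4/(11.3−1) ≈ 2.27.

k ≈ 11.3, θ ≈ 2.27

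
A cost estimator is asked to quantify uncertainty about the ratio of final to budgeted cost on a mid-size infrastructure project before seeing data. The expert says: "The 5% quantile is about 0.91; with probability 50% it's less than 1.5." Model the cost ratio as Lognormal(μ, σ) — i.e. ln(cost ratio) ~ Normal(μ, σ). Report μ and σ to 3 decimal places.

If T ~ Lognormal(μ,σ) then ln T ~ Normal(μ,σ), so the p-quantile of ln T is μ + z_p·σ.
ln(0.91) = -0.09431 and ln(1.5) = 0.4055; z_{0.05} = -1.645, z_{0.5} = 0.
σ = (0.4055 − -0.09431)/(0 − (-1.645)) = 0.304.
μ = -0.09431 − (-1.645)·0.304 = 0.405.

μ ≈ 0.405, σ ≈ 0.304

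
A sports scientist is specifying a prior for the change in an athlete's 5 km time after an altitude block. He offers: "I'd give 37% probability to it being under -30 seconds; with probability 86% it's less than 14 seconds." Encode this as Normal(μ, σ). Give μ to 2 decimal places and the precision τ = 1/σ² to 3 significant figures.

μ = -19.66, τ = 0.00103

For Normal(μ,σ), the p-quantile is μ + z_p·σ. Here z_{0.37} = -0.3319, z_{0.86} = 1.08.
So -30 = μ − 0.3319σ and 14 = μ + 1.08σ.
Subtracting: σ = (14 − -30)/(1.08 − (-0.3319)) = 31.16.
Then μ = -30 − (-0.3319)·31.16 = -19.66.
Precision τ = 1/σ² = 1/31.16² = 0.00103.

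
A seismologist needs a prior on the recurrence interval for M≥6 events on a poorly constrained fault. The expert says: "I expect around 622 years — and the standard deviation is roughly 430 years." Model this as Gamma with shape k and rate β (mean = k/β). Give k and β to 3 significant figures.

k ≈ 2.09, β ≈ 0.00336

For Gamma(k, rate β): mean = k/β, variance = k/β², so CV = 1/√k.
CV = SD/mean = 430/622 = 0.6913, hence k = 1/CV² = 2.09.
Then β = k/mean = 2.09/622 = 0.00336.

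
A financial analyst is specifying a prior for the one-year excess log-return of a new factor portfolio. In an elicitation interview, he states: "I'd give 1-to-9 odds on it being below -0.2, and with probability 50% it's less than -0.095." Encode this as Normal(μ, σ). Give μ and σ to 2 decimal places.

For Normal(μ,σ), the p-quantile is μ + z_p·σ. Here z_{0.1} = -1.282, z_{0.5} = 0.
So -0.2 = μ − 1.282σ and -0.095 = μ + 0σ.
Subtracting: σ = (-0.095 − -0.2)/(0 − (-1.282)) = 0.08.
Then μ = -0.2 − (-1.282)·0.08 = -0.10.

μ = -0.10, σ = 0.08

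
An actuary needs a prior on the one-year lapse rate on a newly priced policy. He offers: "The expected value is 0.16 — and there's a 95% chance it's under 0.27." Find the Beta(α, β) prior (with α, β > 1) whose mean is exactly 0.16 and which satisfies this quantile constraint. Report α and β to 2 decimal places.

With mean 0.16 fixed, write α = 0.16s, β = 0.84s where s = α+β.
Need P(θ < 0.27) = 0.95 under Beta(0.16s, 0.84s). Normal approximation: (q−m)/√(m(1−m)/s) ≈ z_{0.95} = 1.64, so s ≈ 0.16·0.84·(1.64)²/(0.27−0.16)² = 30.1.
At s = 30.1: P(θ<0.27) ≈ 0.937. Adjusting to match 0.95 gives s ≈ 35.40.
So α = 0.16·35.40 ≈ 5.66, β = 0.84·35.40 ≈ 29.73.

α ≈ 5.66, β ≈ 29.73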